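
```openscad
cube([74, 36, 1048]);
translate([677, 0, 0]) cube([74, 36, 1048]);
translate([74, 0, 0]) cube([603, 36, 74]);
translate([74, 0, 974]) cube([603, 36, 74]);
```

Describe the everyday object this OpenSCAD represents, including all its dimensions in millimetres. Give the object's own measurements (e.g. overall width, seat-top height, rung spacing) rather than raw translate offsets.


A rectangular picture frame lying in the x–z plane (depth along y). The opening is 603 mm wide (x) by 900 mm tall (z), surrounded by a border 74 mm wide on all four sides. The frame is 36 mm deep and is made of two full-height vertical stiles with two horizontal rails fitted between them.


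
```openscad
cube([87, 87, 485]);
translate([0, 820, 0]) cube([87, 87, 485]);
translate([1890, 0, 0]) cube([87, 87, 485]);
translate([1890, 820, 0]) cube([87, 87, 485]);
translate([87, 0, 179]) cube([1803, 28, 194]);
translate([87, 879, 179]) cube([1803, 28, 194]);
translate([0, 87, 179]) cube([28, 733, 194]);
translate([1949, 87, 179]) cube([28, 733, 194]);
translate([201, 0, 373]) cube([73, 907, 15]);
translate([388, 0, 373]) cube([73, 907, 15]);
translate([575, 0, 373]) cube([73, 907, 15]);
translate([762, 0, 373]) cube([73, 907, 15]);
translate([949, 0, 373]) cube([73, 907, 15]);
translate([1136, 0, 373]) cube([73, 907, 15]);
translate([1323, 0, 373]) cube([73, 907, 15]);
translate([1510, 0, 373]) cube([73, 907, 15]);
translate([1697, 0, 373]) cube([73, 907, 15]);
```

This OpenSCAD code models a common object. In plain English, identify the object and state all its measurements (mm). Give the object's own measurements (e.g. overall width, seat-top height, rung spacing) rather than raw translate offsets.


A bed frame 1977 mm long (x) by 907 mm wide (y). Four 87×87 mm corner posts, 485 mm tall, at the corners of the footprint. Four rails of 28 mm thickness and 194 mm height run between adjacent posts with their undersides at z = 179 mm, their outer faces flush with the outside of the frame (the two x-running rails run between the posts' inner faces; the two y-running rails run between the posts' inner faces). 9 slats, each 73 mm wide (x) and 15 mm thick, lie across the top of the two x-running rails, running the full 907 mm width of the frame in y; along x they sit between the end posts with a 114 mm gap after the −x posts and between neighbouring slats, leaving 120 mm before the +x posts.


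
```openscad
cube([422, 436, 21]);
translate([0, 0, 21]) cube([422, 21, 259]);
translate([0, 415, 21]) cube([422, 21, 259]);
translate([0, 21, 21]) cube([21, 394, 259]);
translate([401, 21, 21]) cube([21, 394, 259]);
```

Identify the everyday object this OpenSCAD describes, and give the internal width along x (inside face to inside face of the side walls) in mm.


An open box. The internal width is 380 mm.

A 422×436 base slab with four walls standing on it — an open box. The base is 422 mm wide and the walls are 21 mm thick, so the internal width is 422 − 2 × 21 = 380 mm.


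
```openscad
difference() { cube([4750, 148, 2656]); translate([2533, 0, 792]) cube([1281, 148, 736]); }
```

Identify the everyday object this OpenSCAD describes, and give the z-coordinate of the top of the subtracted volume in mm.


A wall with a window opening. The window head height is 1528 mm.

A wall with a rectangular opening subtracted — a window. Sill at z = 792, opening 736 mm tall, so the head is at 792 + 736 = 1528 mm.


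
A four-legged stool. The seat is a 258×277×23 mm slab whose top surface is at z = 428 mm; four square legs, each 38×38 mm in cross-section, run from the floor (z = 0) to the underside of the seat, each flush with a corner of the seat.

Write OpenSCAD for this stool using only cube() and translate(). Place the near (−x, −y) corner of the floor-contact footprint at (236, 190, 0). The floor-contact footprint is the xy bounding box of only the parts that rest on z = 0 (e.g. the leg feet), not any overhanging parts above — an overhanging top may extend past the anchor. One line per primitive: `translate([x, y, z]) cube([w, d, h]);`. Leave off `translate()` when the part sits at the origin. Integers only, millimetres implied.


translate([236, 190, 405]) cube([258, 277, 23]);
translate([236, 190, 0]) cube([38, 38, 405]);
translate([456, 190, 0]) cube([38, 38, 405]);
translate([236, 429, 0]) cube([38, 38, 405]);
translate([456, 429, 0]) cube([38, 38, 405]);


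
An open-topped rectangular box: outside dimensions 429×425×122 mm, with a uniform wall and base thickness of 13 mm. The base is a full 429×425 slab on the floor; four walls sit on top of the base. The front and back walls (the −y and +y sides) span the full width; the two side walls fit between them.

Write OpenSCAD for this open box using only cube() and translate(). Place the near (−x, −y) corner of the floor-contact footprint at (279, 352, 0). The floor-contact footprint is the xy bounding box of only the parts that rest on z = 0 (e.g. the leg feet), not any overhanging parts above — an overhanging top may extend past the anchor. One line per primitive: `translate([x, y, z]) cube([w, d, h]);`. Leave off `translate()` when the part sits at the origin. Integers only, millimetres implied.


translate([279, 352, 0]) cube([429, 425, 13]);
translate([279, 352, 13]) cube([429, 13, 109]);
translate([279, 764, 13]) cube([429, 13, 109]);
translate([279, 365, 13]) cube([13, 399, 109]);
translate([695, 365, 13]) cube([13, 399, 109]);


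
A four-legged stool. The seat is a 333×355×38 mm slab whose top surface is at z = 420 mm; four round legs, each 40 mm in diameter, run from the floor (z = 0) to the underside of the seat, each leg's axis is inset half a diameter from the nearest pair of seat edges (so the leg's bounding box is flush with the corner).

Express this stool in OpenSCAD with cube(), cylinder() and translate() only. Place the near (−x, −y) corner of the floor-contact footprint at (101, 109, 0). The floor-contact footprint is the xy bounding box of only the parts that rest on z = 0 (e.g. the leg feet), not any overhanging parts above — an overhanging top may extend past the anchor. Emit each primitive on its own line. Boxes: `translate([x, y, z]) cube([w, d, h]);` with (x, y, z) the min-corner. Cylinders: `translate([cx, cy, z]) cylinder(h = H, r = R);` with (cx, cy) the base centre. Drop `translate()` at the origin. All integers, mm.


// leg_h = 420 - 38 = 382
translate([101, 109, 382]) cube([333, 355, 38]);
translate([121, 129, 0]) cylinder(h = 382, r = 20);
translate([414, 129, 0]) cylinder(h = 382, r = 20);
translate([121, 444, 0]) cylinder(h = 382, r = 20);
translate([414, 444, 0]) cylinder(h = 382, r = 20);


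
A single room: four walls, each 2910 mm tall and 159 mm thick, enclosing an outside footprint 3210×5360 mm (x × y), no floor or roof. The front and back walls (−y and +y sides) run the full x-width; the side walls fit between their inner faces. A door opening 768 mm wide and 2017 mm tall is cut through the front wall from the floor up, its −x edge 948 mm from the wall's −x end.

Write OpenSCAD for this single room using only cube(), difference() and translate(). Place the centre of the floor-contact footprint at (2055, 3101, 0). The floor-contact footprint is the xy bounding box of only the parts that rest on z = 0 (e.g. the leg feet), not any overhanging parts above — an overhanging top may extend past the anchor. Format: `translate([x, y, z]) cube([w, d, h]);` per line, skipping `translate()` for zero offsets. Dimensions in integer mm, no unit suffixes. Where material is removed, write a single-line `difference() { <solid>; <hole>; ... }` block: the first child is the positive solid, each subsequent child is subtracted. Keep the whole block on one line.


difference() { translate([450, 421, 0]) cube([3210, 159, 2910]); translate([1398, 421, 0]) cube([768, 159, 2017]); }
translate([450, 5622, 0]) cube([3210, 159, 2910]);
translate([450, 580, 0]) cube([159, 5042, 2910]);
translate([3501, 580, 0]) cube([159, 5042, 2910]);


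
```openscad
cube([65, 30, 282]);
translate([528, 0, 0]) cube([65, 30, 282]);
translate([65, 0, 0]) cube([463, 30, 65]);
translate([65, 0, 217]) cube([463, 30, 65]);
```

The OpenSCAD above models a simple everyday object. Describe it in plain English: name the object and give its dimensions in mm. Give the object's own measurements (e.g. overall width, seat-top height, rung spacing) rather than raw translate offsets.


A rectangular picture frame lying in the x–z plane (depth along y). The opening is 463 mm wide (x) by 152 mm tall (z), surrounded by a border 65 mm wide on all four sides. The frame is 30 mm deep and is made of two full-height vertical stiles with two horizontal rails fitted between them.


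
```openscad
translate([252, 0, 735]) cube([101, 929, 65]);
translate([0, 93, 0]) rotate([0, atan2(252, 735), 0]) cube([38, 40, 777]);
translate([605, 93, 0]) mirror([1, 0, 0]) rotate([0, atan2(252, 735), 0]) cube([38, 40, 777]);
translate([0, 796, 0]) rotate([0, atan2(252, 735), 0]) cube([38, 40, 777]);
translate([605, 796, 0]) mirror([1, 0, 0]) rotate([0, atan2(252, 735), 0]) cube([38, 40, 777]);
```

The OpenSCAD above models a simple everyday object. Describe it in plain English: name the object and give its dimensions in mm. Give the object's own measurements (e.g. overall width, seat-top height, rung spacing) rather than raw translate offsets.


A sawhorse. A 101×929×65 mm beam (x, y, z) sits on two A-frame leg pairs. Each pair is two raked legs of 38×40 mm section (40 mm along y) splaying symmetrically in x. Each leg rises 735 mm vertically over 252 mm of horizontal reach and is 777 mm long along its own axis. Every leg's outer bottom edge rests on the floor and its outer top edge meets a bottom edge of the beam — the left legs (tilting toward +x) meet the beam's −x bottom edge, the right legs (their mirror images, tilting toward −x) meet its +x bottom edge — so the leg tops tuck under the beam, the beam's underside is 735 mm above the floor, and the feet are 605 mm apart outside-to-outside with the beam centred between them. The two leg pairs are set in 93 mm from either end of the beam.


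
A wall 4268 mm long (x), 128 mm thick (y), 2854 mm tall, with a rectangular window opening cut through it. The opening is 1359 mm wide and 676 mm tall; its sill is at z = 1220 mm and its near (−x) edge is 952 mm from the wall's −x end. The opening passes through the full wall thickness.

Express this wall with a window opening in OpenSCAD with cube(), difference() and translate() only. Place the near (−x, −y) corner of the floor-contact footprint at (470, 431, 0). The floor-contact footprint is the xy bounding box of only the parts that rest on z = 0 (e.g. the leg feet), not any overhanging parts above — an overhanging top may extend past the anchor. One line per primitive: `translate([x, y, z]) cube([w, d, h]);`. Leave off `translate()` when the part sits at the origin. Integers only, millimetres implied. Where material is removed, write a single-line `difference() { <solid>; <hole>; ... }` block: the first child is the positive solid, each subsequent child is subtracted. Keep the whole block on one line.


difference() { translate([470, 431, 0]) cube([4268, 128, 2854]); translate([1422, 431, 1220]) cube([1359, 128, 676]); }


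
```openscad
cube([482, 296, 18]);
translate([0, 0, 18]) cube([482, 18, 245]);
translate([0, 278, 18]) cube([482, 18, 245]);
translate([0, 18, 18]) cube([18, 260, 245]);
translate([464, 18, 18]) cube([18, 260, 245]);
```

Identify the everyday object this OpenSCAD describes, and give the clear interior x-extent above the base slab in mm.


An open box. The internal width is 446 mm.

A 482×296 base slab with four walls standing on it — an open box. The base is 482 mm wide and the walls are 18 mm thick, so the internal width is 482 − 2 × 18 = 446 mm.


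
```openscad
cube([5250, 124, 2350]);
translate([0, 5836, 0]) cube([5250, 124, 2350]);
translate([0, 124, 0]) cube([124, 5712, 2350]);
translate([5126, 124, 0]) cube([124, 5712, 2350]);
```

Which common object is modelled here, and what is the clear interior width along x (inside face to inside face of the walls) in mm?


A house (or room) frame. The interior width is 5002 mm.

Four 2350 mm walls enclosing a rectangle with no floor or roof — a room or house frame. Outside width is 5250 mm and wall thickness is 124 mm, so the interior width is 5250 − 2 × 124 = 5002 mm.


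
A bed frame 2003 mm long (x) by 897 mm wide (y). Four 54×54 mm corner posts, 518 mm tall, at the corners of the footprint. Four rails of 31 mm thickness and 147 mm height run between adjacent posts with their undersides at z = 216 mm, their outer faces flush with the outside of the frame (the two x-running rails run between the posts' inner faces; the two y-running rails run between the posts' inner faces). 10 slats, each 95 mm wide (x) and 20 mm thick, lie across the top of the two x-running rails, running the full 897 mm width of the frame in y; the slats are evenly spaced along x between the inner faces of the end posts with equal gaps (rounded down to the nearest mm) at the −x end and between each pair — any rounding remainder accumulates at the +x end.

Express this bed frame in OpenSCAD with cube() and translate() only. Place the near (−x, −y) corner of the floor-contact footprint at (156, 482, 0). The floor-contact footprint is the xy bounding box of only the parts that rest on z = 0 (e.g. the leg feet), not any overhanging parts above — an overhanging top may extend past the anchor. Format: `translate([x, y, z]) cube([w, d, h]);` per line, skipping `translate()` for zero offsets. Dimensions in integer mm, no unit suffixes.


translate([156, 482, 0]) cube([54, 54, 518]);
translate([156, 1325, 0]) cube([54, 54, 518]);
translate([2105, 482, 0]) cube([54, 54, 518]);
translate([2105, 1325, 0]) cube([54, 54, 518]);
translate([210, 482, 216]) cube([1895, 31, 147]);
translate([210, 1348, 216]) cube([1895, 31, 147]);
translate([156, 536, 216]) cube([31, 789, 147]);
translate([2128, 536, 216]) cube([31, 789, 147]);
translate([295, 482, 363]) cube([95, 897, 20]);
translate([475, 482, 363]) cube([95, 897, 20]);
translate([655, 482, 363]) cube([95, 897, 20]);
translate([835, 482, 363]) cube([95, 897, 20]);
translate([1015, 482, 363]) cube([95, 897, 20]);
translate([1195, 482, 363]) cube([95, 897, 20]);
translate([1375, 482, 363]) cube([95, 897, 20]);
translate([1555, 482, 363]) cube([95, 897, 20]);
translate([1735, 482, 363]) cube([95, 897, 20]);
translate([1915, 482, 363]) cube([95, 897, 20]);


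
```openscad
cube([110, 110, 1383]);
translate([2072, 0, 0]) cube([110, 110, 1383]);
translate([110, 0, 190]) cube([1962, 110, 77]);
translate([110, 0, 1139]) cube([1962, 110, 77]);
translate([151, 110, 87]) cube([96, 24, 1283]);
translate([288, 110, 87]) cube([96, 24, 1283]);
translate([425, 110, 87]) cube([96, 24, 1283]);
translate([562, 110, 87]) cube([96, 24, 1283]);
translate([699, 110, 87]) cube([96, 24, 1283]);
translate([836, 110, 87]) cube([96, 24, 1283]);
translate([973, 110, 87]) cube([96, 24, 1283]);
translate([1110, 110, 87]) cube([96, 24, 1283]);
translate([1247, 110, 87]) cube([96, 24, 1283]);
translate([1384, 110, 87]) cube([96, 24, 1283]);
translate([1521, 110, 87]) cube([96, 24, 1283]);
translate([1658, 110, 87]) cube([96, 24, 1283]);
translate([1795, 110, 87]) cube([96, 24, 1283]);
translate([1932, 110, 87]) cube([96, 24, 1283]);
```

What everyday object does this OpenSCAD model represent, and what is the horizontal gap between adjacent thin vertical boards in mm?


A fence section. The picket gap is 41 mm.

Two posts, two rails, 14 pickets — a fence section. Span 1962 mm holds 14 pickets of 96 mm with 15 equal gaps: ⌊(1962 − 14·96) / 15⌋ = 41 mm.


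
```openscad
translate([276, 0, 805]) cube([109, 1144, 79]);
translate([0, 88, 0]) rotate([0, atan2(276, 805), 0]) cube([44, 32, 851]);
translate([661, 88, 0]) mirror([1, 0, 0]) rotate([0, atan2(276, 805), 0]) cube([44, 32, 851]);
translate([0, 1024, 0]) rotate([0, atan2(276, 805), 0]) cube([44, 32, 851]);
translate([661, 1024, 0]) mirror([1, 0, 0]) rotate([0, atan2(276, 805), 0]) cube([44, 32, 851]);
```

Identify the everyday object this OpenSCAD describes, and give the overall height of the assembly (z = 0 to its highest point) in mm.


A sawhorse. The overall height is 884 mm.

A beam across two mirrored pairs of raked legs — a sawhorse. The beam's underside is at z = 805 (matching the legs' vertical rise in atan2(276, 805)) and the beam is 79 mm tall, so its top is at 805 + 79 = 884 mm. The raked legs top out at the beam's underside, so that is the highest point.


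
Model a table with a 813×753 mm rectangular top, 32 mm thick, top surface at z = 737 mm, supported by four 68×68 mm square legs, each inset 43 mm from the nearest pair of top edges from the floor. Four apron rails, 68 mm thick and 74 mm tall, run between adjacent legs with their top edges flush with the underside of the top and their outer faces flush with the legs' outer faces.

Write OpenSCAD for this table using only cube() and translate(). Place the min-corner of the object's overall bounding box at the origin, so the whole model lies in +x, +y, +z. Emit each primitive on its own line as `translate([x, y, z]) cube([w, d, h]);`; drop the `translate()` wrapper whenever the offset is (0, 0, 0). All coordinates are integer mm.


// leg_h = 737 - 32 = 705
// apron z = 705 - 74 = 631
translate([0, 0, 705]) cube([813, 753, 32]);
translate([43, 43, 0]) cube([68, 68, 705]);
translate([702, 43, 0]) cube([68, 68, 705]);
translate([43, 642, 0]) cube([68, 68, 705]);
translate([702, 642, 0]) cube([68, 68, 705]);
translate([111, 43, 631]) cube([591, 68, 74]);
translate([111, 642, 631]) cube([591, 68, 74]);
translate([43, 111, 631]) cube([68, 531, 74]);
translate([702, 111, 631]) cube([68, 531, 74]);


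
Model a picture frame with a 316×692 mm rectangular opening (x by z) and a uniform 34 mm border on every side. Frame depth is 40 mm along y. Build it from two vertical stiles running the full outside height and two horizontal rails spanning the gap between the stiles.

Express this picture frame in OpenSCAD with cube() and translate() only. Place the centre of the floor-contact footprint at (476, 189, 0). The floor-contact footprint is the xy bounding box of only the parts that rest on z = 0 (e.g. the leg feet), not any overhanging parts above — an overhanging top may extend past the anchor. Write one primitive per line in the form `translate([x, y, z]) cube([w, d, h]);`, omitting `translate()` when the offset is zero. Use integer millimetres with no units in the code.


translate([284, 169, 0]) cube([34, 40, 760]);
translate([634, 169, 0]) cube([34, 40, 760]);
translate([318, 169, 0]) cube([316, 40, 34]);
translate([318, 169, 726]) cube([316, 40, 34]);


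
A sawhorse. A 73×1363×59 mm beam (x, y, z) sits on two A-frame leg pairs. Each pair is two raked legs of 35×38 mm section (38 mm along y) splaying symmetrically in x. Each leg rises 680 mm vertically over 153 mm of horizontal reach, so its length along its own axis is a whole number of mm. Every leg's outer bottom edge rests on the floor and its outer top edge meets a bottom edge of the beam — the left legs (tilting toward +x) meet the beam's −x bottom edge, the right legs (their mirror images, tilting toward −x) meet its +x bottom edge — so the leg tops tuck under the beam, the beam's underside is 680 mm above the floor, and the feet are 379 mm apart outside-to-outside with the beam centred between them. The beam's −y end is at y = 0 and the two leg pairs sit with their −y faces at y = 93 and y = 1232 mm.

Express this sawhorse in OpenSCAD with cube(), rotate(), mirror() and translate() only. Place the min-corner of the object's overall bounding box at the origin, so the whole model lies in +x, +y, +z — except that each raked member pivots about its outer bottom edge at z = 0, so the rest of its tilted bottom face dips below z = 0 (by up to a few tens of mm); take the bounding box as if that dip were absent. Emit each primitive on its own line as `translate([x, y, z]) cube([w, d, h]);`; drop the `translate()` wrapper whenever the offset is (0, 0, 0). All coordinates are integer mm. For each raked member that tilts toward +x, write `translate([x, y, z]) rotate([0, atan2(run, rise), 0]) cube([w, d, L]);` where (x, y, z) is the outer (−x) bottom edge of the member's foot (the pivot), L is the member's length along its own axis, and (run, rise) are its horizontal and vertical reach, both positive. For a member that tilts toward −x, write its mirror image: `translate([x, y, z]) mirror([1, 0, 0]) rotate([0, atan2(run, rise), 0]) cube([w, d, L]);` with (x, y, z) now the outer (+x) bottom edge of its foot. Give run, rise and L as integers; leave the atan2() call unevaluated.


translate([153, 0, 680]) cube([73, 1363, 59]);
translate([0, 93, 0]) rotate([0, atan2(153, 680), 0]) cube([35, 38, 697]);
translate([379, 93, 0]) mirror([1, 0, 0]) rotate([0, atan2(153, 680), 0]) cube([35, 38, 697]);
translate([0, 1232, 0]) rotate([0, atan2(153, 680), 0]) cube([35, 38, 697]);
translate([379, 1232, 0]) mirror([1, 0, 0]) rotate([0, atan2(153, 680), 0]) cube([35, 38, 697]);


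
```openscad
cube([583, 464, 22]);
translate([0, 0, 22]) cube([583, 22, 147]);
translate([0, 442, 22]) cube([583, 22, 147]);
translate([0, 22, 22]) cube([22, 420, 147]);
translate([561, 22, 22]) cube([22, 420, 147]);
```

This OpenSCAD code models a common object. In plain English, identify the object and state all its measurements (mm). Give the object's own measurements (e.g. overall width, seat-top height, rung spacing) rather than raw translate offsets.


An open-topped rectangular box: outside dimensions 583×464×169 mm, with a uniform wall and base thickness of 22 mm. The base is a full 583×464 slab on the floor; four walls sit on top of the base. The front and back walls (the −y and +y sides) span the full width; the two side walls fit between them.


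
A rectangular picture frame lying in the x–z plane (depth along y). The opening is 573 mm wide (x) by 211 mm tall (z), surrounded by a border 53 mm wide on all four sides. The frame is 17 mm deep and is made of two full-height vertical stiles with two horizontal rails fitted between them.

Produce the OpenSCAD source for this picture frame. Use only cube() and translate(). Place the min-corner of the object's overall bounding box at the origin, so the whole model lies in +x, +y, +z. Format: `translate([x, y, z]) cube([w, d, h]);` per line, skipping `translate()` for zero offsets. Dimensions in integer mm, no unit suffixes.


cube([53, 17, 317]);
translate([626, 0, 0]) cube([53, 17, 317]);
translate([53, 0, 0]) cube([573, 17, 53]);
translate([53, 0, 264]) cube([573, 17, 53]);


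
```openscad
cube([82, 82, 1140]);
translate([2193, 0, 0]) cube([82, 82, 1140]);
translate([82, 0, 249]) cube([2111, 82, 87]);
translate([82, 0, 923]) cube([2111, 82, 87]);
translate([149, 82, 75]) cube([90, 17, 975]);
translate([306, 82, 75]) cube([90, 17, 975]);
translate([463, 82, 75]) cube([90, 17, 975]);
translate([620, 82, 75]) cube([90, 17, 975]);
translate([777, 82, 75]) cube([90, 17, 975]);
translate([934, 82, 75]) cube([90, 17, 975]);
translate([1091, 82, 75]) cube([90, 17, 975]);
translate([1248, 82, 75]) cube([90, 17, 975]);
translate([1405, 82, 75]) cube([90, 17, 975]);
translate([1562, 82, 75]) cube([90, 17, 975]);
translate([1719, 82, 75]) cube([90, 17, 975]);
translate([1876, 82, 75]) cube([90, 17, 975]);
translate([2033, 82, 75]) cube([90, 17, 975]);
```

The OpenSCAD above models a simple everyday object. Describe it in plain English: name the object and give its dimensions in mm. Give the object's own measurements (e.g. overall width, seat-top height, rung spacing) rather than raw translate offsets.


A fence section. Two 82×82 mm posts, 1140 mm tall, stand on the floor with a clear span of 2111 mm between their inner faces. Two horizontal rails of 82×87 mm section span the gap between the posts with their undersides at z = 249 mm and z = 923 mm, flush with the posts' −y face. 13 pickets, each 90 mm wide, 17 mm thick and 975 mm tall, are fixed to the +y face of the rails with their bottoms at z = 75 mm, spaced across the span with a 67 mm gap after the −x post and between neighbouring pickets, with 70 mm left before the +x post.


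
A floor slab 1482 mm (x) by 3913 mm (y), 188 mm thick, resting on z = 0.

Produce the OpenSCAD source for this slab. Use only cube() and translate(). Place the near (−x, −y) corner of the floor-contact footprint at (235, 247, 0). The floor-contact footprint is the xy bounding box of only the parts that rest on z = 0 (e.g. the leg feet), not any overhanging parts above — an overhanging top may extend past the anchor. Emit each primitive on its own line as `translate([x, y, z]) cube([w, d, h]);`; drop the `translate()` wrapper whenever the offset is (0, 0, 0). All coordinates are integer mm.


translate([235, 247, 0]) cube([1482, 3913, 188]);


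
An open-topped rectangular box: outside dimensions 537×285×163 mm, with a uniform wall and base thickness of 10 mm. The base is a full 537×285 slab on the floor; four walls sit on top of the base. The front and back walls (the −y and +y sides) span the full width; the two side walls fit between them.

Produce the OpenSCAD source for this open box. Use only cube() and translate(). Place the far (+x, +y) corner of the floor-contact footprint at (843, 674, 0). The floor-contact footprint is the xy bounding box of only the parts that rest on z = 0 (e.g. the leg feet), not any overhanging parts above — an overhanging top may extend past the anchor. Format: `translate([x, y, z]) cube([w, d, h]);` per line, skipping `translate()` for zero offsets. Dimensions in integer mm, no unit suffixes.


translate([306, 389, 0]) cube([537, 285, 10]);
translate([306, 389, 10]) cube([537, 10, 153]);
translate([306, 664, 10]) cube([537, 10, 153]);
translate([306, 399, 10]) cube([10, 265, 153]);
translate([833, 399, 10]) cube([10, 265, 153]);


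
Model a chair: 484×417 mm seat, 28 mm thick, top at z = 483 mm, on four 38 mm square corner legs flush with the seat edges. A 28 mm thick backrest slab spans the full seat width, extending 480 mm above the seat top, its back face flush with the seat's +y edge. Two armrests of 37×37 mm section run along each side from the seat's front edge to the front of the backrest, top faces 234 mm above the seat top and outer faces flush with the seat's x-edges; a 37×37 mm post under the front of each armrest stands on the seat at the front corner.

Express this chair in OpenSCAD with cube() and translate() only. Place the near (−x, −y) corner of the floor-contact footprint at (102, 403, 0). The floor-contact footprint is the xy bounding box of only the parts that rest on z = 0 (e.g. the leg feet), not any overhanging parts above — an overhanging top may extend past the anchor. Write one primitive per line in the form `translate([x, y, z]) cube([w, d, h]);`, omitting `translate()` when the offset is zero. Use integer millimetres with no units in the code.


translate([102, 403, 455]) cube([484, 417, 28]);
translate([102, 403, 0]) cube([38, 38, 455]);
translate([548, 403, 0]) cube([38, 38, 455]);
translate([102, 782, 0]) cube([38, 38, 455]);
translate([548, 782, 0]) cube([38, 38, 455]);
translate([102, 792, 483]) cube([484, 28, 480]);
translate([102, 403, 680]) cube([37, 389, 37]);
translate([549, 403, 680]) cube([37, 389, 37]);
translate([102, 403, 483]) cube([37, 37, 197]);
translate([549, 403, 483]) cube([37, 37, 197]);


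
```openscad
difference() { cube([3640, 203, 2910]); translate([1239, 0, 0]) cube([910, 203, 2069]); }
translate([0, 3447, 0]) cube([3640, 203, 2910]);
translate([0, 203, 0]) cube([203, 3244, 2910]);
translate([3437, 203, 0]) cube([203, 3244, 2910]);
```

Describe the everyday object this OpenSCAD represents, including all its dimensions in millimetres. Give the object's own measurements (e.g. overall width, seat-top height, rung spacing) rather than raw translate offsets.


A single room: four walls, each 2910 mm tall and 203 mm thick, enclosing an outside footprint 3640×3650 mm (x × y), no floor or roof. The front and back walls (−y and +y sides) run the full x-width; the side walls fit between their inner faces. A door opening 910 mm wide and 2069 mm tall is cut through the front wall from the floor up, its −x edge 1239 mm from the wall's −x end.


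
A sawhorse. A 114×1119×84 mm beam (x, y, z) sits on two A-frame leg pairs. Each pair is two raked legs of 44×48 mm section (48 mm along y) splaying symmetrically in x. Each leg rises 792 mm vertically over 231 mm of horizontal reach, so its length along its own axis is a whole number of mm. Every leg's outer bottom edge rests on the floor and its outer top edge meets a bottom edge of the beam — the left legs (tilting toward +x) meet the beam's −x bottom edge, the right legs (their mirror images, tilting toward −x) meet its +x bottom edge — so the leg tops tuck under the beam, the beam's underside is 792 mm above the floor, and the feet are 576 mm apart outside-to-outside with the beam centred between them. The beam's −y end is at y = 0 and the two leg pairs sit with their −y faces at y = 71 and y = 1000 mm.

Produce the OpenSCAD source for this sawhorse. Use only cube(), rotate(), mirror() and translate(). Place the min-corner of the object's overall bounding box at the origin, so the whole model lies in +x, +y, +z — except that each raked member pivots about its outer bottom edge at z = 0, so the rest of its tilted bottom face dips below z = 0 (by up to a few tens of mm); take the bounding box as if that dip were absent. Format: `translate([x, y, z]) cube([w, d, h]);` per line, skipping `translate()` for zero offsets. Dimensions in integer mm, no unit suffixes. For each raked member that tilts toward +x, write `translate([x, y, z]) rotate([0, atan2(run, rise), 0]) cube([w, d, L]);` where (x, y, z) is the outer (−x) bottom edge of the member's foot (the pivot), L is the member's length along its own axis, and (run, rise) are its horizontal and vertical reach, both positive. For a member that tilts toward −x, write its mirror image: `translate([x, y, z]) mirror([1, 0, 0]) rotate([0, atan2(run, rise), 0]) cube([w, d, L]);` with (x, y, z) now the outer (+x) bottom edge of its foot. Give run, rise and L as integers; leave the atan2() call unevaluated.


translate([231, 0, 792]) cube([114, 1119, 84]);
translate([0, 71, 0]) rotate([0, atan2(231, 792), 0]) cube([44, 48, 825]);
translate([576, 71, 0]) mirror([1, 0, 0]) rotate([0, atan2(231, 792), 0]) cube([44, 48, 825]);
translate([0, 1000, 0]) rotate([0, atan2(231, 792), 0]) cube([44, 48, 825]);
translate([576, 1000, 0]) mirror([1, 0, 0]) rotate([0, atan2(231, 792), 0]) cube([44, 48, 825]);


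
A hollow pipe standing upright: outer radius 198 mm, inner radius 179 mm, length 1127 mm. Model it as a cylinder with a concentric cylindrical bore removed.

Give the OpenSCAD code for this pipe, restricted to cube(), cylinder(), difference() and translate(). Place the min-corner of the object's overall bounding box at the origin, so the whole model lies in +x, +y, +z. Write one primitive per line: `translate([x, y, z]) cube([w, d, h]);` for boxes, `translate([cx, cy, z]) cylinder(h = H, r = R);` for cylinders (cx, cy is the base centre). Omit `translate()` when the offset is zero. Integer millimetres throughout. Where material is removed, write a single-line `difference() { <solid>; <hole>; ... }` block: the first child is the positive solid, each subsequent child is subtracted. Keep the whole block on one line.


difference() { translate([198, 198, 0]) cylinder(h = 1127, r = 198); translate([198, 198, 0]) cylinder(h = 1127, r = 179); }


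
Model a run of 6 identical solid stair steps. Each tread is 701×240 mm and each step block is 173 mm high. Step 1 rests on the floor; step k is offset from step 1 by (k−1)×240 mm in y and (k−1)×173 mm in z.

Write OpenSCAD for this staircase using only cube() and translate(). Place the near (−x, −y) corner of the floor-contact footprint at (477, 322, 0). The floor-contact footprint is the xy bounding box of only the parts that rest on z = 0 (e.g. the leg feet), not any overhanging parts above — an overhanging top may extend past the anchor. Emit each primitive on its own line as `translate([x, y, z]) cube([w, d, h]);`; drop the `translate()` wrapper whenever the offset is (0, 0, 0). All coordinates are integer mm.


translate([477, 322, 0]) cube([701, 240, 173]);
translate([477, 562, 173]) cube([701, 240, 173]);
translate([477, 802, 346]) cube([701, 240, 173]);
translate([477, 1042, 519]) cube([701, 240, 173]);
translate([477, 1282, 692]) cube([701, 240, 173]);
translate([477, 1522, 865]) cube([701, 240, 173]);


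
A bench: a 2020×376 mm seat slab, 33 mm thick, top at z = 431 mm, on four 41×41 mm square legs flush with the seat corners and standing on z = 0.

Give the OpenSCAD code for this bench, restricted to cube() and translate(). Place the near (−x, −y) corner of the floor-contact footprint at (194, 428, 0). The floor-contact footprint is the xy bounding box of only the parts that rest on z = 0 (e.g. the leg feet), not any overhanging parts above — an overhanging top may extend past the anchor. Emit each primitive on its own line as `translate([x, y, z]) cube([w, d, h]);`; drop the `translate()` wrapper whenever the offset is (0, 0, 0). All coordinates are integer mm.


translate([194, 428, 398]) cube([2020, 376, 33]);
translate([194, 428, 0]) cube([41, 41, 398]);
translate([194, 763, 0]) cube([41, 41, 398]);
translate([2173, 428, 0]) cube([41, 41, 398]);
translate([2173, 763, 0]) cube([41, 41, 398]);


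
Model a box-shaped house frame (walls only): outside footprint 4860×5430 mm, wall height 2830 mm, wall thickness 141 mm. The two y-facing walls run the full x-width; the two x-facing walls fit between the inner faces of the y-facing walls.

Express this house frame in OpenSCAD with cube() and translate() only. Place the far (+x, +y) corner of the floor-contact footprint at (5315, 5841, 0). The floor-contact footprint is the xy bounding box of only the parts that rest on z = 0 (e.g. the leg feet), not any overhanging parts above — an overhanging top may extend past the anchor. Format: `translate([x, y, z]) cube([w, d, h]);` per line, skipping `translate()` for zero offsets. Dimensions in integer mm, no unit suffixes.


translate([455, 411, 0]) cube([4860, 141, 2830]);
translate([455, 5700, 0]) cube([4860, 141, 2830]);
translate([455, 552, 0]) cube([141, 5148, 2830]);
translate([5174, 552, 0]) cube([141, 5148, 2830]);


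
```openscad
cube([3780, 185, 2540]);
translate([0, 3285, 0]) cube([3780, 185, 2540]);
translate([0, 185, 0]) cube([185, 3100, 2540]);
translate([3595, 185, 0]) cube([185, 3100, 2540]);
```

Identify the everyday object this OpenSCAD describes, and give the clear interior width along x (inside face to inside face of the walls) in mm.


A house (or room) frame. The interior width is 3410 mm.

Four 2540 mm walls enclosing a rectangle with no floor or roof — a room or house frame. Outside width is 3780 mm and wall thickness is 185 mm, so the interior width is 3780 − 2 × 185 = 3410 mm.


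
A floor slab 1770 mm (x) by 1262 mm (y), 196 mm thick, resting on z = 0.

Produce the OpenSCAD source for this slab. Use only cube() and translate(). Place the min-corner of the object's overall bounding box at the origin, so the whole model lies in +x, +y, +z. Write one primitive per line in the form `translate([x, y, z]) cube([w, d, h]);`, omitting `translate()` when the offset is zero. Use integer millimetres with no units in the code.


cube([1770, 1262, 196]);


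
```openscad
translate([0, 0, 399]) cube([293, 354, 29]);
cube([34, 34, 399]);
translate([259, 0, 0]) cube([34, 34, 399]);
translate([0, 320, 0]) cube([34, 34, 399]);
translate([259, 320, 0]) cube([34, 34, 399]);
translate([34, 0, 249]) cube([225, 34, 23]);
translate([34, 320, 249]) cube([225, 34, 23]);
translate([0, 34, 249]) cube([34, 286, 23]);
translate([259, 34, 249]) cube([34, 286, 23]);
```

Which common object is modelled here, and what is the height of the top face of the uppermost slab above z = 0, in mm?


A stool. The seat height is 428 mm.

A 293×354×29 slab at z = 399 on four corner posts — a stool. The seat top is 399 + 29 = 428 mm.


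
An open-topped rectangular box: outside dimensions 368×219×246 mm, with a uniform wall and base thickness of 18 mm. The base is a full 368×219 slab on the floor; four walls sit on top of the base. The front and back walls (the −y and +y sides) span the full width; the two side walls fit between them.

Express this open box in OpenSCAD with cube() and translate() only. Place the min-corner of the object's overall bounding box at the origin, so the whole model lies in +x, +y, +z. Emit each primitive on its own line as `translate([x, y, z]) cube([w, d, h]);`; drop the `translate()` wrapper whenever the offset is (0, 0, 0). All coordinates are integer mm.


cube([368, 219, 18]);
translate([0, 0, 18]) cube([368, 18, 228]);
translate([0, 201, 18]) cube([368, 18, 228]);
translate([0, 18, 18]) cube([18, 183, 228]);
translate([350, 18, 18]) cube([18, 183, 228]);


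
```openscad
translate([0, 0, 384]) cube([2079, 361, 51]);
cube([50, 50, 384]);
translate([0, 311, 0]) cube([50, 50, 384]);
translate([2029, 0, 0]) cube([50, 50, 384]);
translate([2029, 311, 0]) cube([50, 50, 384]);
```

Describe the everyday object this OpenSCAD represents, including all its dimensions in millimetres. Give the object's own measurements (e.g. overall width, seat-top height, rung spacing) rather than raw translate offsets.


A long wooden bench with a 2079 mm (x) × 361 mm (y) seat, 51 mm thick, its top surface 435 mm above the floor. Four 50 mm square legs at the seat corners, flush with the edges, run from z = 0 to the seat underside.


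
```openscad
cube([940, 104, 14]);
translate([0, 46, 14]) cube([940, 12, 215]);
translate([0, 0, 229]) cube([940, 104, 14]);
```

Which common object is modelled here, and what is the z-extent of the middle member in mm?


An I-beam. The web height is 215 mm.

Two wide flanges with a thin centred web — an I-beam. Overall 243 mm minus two 14 mm flanges gives a web of 243 − 2·14 = 215 mm.


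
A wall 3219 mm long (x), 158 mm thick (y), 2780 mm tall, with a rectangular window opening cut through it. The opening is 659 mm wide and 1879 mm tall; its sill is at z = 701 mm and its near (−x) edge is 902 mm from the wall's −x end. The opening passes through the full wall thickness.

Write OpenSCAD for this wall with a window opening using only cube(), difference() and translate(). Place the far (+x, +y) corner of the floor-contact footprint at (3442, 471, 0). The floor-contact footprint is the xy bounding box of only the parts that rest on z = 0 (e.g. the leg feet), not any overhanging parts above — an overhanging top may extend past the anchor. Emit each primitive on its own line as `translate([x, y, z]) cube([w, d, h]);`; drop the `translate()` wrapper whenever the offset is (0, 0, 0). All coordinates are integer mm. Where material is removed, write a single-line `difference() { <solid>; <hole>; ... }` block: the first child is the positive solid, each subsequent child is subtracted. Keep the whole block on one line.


difference() { translate([223, 313, 0]) cube([3219, 158, 2780]); translate([1125, 313, 701]) cube([659, 158, 1879]); }


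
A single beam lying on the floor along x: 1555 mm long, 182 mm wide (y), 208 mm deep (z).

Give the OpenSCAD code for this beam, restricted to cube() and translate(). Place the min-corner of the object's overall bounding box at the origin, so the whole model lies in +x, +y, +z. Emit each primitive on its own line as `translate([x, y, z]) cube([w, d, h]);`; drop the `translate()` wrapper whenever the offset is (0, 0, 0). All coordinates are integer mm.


cube([1555, 182, 208]);


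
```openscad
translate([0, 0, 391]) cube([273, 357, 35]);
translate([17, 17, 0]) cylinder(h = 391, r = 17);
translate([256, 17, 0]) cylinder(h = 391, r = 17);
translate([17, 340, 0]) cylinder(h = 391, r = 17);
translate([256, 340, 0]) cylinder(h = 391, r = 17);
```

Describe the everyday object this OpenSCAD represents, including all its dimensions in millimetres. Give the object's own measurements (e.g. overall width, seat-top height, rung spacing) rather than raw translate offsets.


A four-legged stool. The seat is a 273×357×35 mm slab whose top surface is at z = 426 mm; four round legs, each 34 mm in diameter, run from the floor (z = 0) to the underside of the seat, each leg's axis is inset half a diameter from the nearest pair of seat edges (so the leg's bounding box is flush with the corner).
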